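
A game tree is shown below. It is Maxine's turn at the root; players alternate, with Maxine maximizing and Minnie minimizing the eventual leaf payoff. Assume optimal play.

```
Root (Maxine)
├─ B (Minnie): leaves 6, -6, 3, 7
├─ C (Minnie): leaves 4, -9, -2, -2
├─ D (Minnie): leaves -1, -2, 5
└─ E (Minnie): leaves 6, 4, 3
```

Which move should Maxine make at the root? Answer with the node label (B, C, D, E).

E

B (Minnie): min(6, -6, 3, 7) = -6
C (Minnie): min(4, -9, -2, -2) = -9
D (Minnie): min(-1, -2, 5) = -2
E (Minnie): min(6, 4, 3) = 3
Root (Maxine): max(-6, -9, -2, 3) = 3
Maxine picks the child with the highest value: E (value 3).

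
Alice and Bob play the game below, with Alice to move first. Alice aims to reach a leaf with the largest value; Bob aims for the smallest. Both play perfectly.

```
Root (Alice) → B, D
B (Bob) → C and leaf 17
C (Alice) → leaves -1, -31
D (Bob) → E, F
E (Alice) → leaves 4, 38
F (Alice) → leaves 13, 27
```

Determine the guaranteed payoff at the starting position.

C (Alice): max(-1, -31) = -1
B (Bob): min(-1, 17) = -1
E (Alice): max(4, 38) = 38
F (Alice): max(13, 27) = 27
D (Bob): min(38, 27) = 27
Root (Alice): max(-1, 27) = 27

27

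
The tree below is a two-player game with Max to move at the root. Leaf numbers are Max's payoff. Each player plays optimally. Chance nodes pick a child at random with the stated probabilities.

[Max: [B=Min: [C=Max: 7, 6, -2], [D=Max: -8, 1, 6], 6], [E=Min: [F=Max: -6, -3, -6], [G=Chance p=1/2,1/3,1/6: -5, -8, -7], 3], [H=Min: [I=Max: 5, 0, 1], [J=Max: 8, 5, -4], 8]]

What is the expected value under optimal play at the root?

6

C (Max): max(7, 6, -2) = 7
D (Max): max(-8, 1, 6) = 6
B (Min): min(7, 6, 6) = 6
F (Max): max(-6, -3, -6) = -3
G (Chance): 1/2·-5 + 1/3·-8 + 1/6·-7 = -6.33
E (Min): min(-3, -6.33, 3) = -6.33
I (Max): max(5, 0, 1) = 5
J (Max): max(8, 5, -4) = 8
H (Min): min(5, 8, 8) = 5
Root (Max): max(6, -6.33, 5) = 6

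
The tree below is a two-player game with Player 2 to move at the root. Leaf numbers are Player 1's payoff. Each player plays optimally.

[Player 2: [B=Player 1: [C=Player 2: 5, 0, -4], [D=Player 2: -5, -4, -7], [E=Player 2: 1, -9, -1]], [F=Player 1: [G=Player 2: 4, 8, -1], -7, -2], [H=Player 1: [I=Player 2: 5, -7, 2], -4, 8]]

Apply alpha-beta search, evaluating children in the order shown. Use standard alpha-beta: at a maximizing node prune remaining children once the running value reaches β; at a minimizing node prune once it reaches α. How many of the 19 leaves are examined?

13

C [α=-∞,β=+∞]: v=-4
D [α=-4,β=+∞]: v=-5 after child 1 ≤ α → α-cutoff, skip 2
E [α=-4,β=+∞]: v=-9 after child 2 ≤ α → α-cutoff, skip 1
B [α=-∞,β=+∞]: v=-4
G [α=-∞,β=-4]: v=-1
F [α=-∞,β=-4]: v=-1 after child 1 ≥ β → β-cutoff, skip 2
I [α=-∞,β=-4]: v=-7
H [α=-∞,β=-4]: v=-4 after child 2 ≥ β → β-cutoff, skip 1
Root [α=-∞,β=+∞]: v=-4
Leaves evaluated: 13 of 19.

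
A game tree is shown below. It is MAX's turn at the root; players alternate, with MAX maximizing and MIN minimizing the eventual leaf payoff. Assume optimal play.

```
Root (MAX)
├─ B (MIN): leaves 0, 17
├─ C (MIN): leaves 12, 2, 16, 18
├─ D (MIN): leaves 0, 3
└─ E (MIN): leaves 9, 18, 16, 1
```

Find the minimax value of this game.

2

B (MIN): min(0, 17) = 0
C (MIN): min(12, 2, 16, 18) = 2
D (MIN): min(0, 3) = 0
E (MIN): min(9, 18, 16, 1) = 1
Root (MAX): max(0, 2, 0, 1) = 2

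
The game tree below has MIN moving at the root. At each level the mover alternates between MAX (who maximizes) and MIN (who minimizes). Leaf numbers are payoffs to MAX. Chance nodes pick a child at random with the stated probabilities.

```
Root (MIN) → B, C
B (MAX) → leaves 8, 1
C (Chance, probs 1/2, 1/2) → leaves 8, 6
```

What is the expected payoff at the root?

B (MAX): max(8, 1) = 8
C (Chance): 1/2·8 + 1/2·6 = 7
Root (MIN): min(8, 7) = 7

7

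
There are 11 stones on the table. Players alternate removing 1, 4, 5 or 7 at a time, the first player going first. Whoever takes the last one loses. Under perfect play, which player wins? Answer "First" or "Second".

Compute winning (W) and losing (L) positions by backward induction:
i:   0  1  2  3  4  5  6  7  8  9 10 11
     W  L  W  L  W  W  W  W  W  L  W  L
Position 11 is L, so the second player wins.

Second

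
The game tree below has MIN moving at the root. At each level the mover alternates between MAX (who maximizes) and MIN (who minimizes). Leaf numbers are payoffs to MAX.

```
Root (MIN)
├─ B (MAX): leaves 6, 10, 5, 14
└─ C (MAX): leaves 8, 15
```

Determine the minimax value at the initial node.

14

B (MAX): max(6, 10, 5, 14) = 14
C (MAX): max(8, 15) = 15
Root (MIN): min(14, 15) = 14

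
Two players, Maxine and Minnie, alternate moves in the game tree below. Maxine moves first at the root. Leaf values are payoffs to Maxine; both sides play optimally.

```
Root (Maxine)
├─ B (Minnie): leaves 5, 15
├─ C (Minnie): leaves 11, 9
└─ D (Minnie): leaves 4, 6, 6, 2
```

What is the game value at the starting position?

9

B (Minnie): min(5, 15) = 5
C (Minnie): min(11, 9) = 9
D (Minnie): min(4, 6, 6, 2) = 2
Root (Maxine): max(5, 9, 2) = 9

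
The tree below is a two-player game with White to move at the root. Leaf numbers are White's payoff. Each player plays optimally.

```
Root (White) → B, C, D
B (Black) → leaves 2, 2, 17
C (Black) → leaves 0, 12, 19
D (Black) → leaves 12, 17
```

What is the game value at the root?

12

B (Black): min(2, 2, 17) = 2
C (Black): min(0, 12, 19) = 0
D (Black): min(12, 17) = 12
Root (White): max(2, 0, 12) = 12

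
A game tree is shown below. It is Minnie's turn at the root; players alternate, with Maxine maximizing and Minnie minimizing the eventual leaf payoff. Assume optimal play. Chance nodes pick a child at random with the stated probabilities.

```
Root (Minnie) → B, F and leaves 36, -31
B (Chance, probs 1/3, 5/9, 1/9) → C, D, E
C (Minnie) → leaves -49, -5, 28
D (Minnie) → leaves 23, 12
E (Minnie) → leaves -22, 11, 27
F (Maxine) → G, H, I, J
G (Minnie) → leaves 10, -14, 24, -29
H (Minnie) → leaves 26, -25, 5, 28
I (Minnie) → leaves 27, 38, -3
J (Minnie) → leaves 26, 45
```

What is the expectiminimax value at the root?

-31

C (Minnie): min(-49, -5, 28) = -49
D (Minnie): min(23, 12) = 12
E (Minnie): min(-22, 11, 27) = -22
B (Chance): 1/3·-49 + 5/9·12 + 1/9·-22 = -12.11
G (Minnie): min(10, -14, 24, -29) = -29
H (Minnie): min(26, -25, 5, 28) = -25
I (Minnie): min(27, 38, -3) = -3
J (Minnie): min(26, 45) = 26
F (Maxine): max(-29, -25, -3, 26) = 26
Root (Minnie): min(-12.11, 26, 36, -31) = -31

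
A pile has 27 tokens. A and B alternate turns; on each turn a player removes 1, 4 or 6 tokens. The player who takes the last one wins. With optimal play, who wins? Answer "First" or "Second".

Second

W/L table (W = player to move can force a win):
i:   0  1  2  3  4  5  6  7  8  9 10 11 12 13 14 15 16 17 18 19 20 21 22 23 24 25 26 27
     L  W  L  W  W  L  W  L  W  W  L  W  L  W  W  L  W  L  W  W  L  W  L  W  W  L  W  L
Position 27 is L, so the second player wins.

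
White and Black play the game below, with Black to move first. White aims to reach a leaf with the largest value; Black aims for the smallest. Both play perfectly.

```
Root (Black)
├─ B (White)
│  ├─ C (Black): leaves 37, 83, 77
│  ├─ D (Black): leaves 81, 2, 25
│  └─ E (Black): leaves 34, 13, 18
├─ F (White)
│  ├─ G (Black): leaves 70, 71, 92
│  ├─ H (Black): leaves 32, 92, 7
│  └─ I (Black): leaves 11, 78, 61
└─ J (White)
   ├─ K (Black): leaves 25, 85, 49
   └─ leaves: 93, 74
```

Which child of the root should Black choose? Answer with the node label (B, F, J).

B

C (Black): min(37, 83, 77) = 37
D (Black): min(81, 2, 25) = 2
E (Black): min(34, 13, 18) = 13
B (White): max(37, 2, 13) = 37
G (Black): min(70, 71, 92) = 70
H (Black): min(32, 92, 7) = 7
I (Black): min(11, 78, 61) = 11
F (White): max(70, 7, 11) = 70
K (Black): min(25, 85, 49) = 25
J (White): max(25, 93, 74) = 93
Root (Black): min(37, 70, 93) = 37
Black picks the child with the lowest value: B (value 37).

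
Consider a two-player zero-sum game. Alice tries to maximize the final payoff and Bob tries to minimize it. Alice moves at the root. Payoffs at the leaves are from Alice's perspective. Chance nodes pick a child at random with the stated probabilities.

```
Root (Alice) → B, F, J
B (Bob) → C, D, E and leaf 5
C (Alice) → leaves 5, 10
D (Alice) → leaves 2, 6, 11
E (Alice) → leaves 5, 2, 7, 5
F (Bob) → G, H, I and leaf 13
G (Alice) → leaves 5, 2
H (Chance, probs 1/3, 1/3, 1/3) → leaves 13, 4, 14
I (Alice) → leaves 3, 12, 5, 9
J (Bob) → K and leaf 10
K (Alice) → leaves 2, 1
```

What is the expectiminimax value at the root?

5

C (Alice): max(5, 10) = 10
D (Alice): max(2, 6, 11) = 11
E (Alice): max(5, 2, 7, 5) = 7
B (Bob): min(10, 11, 7, 5) = 5
G (Alice): max(5, 2) = 5
H (Chance): 1/3·13 + 1/3·4 + 1/3·14 = 10.33
I (Alice): max(3, 12, 5, 9) = 12
F (Bob): min(5, 10.33, 12, 13) = 5
K (Alice): max(2, 1) = 2
J (Bob): min(2, 10) = 2
Root (Alice): max(5, 5, 2) = 5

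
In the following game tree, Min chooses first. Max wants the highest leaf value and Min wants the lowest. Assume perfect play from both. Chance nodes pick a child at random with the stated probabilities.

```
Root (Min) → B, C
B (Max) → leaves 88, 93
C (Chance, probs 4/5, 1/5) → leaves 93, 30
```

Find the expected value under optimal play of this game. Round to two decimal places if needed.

80.4

B (Max): max(88, 93) = 93
C (Chance): 4/5·93 + 1/5·30 = 80.4
Root (Min): min(93, 80.4) = 80.4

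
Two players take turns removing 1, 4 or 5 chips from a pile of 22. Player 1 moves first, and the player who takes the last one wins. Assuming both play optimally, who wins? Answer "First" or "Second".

First

Positions where the player to move wins (W) vs loses (L):
i:   0  1  2  3  4  5  6  7  8  9 10 11 12 13 14 15 16 17 18 19 20 21 22
     L  W  L  W  W  W  W  W  L  W  L  W  W  W  W  W  L  W  L  W  W  W  W
Position 22 is W, so the first player wins.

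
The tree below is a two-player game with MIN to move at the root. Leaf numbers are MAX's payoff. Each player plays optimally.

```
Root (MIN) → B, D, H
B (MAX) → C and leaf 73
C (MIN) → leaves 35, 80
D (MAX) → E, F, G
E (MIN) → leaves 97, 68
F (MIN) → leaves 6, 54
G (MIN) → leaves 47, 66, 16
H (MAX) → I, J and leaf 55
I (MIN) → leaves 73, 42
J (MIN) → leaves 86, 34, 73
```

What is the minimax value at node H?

55

I: min(73, 42) = 42
J: min(86, 34, 73) = 34
H: max(42, 34, 55) = 55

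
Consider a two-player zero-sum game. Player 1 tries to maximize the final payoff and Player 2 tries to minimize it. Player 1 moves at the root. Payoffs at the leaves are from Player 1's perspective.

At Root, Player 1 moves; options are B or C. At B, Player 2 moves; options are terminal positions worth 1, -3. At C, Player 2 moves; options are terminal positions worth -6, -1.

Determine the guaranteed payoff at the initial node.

-3

B (Player 2): min(1, -3) = -3
C (Player 2): min(-6, -1) = -6
Root (Player 1): max(-3, -6) = -3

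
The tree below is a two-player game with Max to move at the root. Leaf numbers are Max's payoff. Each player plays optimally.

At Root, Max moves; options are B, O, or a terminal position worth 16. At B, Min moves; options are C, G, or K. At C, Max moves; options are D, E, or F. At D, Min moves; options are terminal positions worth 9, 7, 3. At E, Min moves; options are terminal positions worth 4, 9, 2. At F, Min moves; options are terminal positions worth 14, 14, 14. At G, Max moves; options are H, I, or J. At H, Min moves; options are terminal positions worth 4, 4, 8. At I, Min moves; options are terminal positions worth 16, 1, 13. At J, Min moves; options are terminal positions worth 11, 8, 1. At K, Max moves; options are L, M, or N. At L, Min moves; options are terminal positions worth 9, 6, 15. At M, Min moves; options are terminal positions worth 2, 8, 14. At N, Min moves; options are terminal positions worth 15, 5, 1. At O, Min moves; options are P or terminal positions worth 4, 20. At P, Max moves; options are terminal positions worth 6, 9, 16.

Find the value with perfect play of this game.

16

D (Min): min(9, 7, 3) = 3
E (Min): min(4, 9, 2) = 2
F (Min): min(14, 14, 14) = 14
C (Max): max(3, 2, 14) = 14
H (Min): min(4, 4, 8) = 4
I (Min): min(16, 1, 13) = 1
J (Min): min(11, 8, 1) = 1
G (Max): max(4, 1, 1) = 4
L (Min): min(9, 6, 15) = 6
M (Min): min(2, 8, 14) = 2
N (Min): min(15, 5, 1) = 1
K (Max): max(6, 2, 1) = 6
B (Min): min(14, 4, 6) = 4
P (Max): max(6, 9, 16) = 16
O (Min): min(16, 4, 20) = 4
Root (Max): max(4, 4, 16) = 16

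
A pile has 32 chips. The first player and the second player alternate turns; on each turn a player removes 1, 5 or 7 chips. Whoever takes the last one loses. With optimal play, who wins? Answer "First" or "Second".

First

W/L table (W = player to move can force a win):
i:   0  1  2  3  4  5  6  7  8  9 10 11 12 13 14 15 16 17 18 19 20 21 22 23 24 25 26 27 28 29 30 31 32
     W  L  W  L  W  L  W  L  W  L  W  L  W  L  W  L  W  L  W  L  W  L  W  L  W  L  W  L  W  L  W  L  W
Position 32 is W, so the first player wins.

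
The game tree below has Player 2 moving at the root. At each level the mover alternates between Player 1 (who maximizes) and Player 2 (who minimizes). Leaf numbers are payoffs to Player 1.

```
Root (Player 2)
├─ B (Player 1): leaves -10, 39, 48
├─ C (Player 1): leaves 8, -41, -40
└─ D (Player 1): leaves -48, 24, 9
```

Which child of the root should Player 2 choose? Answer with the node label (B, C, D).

C

B (Player 1): max(-10, 39, 48) = 48
C (Player 1): max(8, -41, -40) = 8
D (Player 1): max(-48, 24, 9) = 24
Root (Player 2): min(48, 8, 24) = 8
Player 2 picks the child with the lowest value: C (value 8).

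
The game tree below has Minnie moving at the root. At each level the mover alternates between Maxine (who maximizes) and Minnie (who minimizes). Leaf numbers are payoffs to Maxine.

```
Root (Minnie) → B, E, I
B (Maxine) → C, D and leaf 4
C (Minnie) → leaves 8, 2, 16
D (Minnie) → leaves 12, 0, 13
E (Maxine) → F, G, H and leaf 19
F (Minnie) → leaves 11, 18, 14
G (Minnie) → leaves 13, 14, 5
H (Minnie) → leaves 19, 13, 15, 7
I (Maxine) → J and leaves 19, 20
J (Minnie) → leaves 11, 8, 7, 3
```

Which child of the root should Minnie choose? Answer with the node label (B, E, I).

C (Minnie): min(8, 2, 16) = 2
D (Minnie): min(12, 0, 13) = 0
B (Maxine): max(2, 0, 4) = 4
F (Minnie): min(11, 18, 14) = 11
G (Minnie): min(13, 14, 5) = 5
H (Minnie): min(19, 13, 15, 7) = 7
E (Maxine): max(11, 5, 7, 19) = 19
J (Minnie): min(11, 8, 7, 3) = 3
I (Maxine): max(3, 19, 20) = 20
Root (Minnie): min(4, 19, 20) = 4
Minnie picks the child with the lowest value: B (value 4).

B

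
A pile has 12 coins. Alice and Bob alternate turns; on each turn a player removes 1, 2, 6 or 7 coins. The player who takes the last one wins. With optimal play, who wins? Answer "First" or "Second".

Mark each pile size as W (mover wins) or L (mover loses):
i:   0  1  2  3  4  5  6  7  8  9 10 11 12
     L  W  W  L  W  W  W  W  L  W  W  L  W
Position 12 is W, so the first player wins.

First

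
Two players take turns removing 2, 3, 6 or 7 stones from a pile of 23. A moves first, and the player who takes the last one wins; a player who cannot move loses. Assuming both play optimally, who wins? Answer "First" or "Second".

Compute winning (W) and losing (L) positions by backward induction:
i:   0  1  2  3  4  5  6  7  8  9 10 11 12 13 14 15 16 17 18 19 20 21 22 23
     L  L  W  W  W  L  W  W  W  L  L  W  W  W  L  W  W  W  L  L  W  W  W  L
Position 23 is L, so the second player wins.

Second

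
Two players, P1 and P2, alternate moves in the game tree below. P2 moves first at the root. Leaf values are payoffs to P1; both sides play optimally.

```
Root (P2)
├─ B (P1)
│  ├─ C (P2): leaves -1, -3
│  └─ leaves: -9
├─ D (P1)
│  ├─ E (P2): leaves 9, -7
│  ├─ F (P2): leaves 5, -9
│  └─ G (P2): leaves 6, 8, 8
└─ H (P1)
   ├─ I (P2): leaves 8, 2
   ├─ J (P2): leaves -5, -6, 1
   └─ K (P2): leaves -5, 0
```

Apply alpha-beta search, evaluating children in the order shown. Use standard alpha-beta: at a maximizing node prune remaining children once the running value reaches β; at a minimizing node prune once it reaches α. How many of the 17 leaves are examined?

12

C [α=-∞,β=+∞]: v=-3
B [α=-∞,β=+∞]: v=-3
E [α=-∞,β=-3]: v=-7
F [α=-7,β=-3]: v=-9
G [α=-7,β=-3]: v=6
D [α=-∞,β=-3]: v=6
I [α=-∞,β=-3]: v=2
H [α=-∞,β=-3]: v=2 after child 1 ≥ β → β-cutoff, skip 2
Root [α=-∞,β=+∞]: v=-3
Leaves evaluated: 12 of 17.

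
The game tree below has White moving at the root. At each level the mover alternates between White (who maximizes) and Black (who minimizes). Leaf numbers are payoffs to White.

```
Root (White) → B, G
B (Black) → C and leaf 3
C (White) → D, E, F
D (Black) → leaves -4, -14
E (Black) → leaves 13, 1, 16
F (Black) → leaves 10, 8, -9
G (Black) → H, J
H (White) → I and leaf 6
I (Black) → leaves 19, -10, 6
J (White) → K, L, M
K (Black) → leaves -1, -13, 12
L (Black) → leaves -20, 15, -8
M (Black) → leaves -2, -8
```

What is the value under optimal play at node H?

6

I: min(19, -10, 6) = -10
H: max(-10, 6) = 6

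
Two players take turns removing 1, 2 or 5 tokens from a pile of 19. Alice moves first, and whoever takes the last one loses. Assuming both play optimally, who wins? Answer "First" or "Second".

Mark each pile size as W (mover wins) or L (mover loses):
i:   0  1  2  3  4  5  6  7  8  9 10 11 12 13 14 15 16 17 18 19
     W  L  W  W  L  W  W  L  W  W  L  W  W  L  W  W  L  W  W  L
Position 19 is L, so the second player wins.

Second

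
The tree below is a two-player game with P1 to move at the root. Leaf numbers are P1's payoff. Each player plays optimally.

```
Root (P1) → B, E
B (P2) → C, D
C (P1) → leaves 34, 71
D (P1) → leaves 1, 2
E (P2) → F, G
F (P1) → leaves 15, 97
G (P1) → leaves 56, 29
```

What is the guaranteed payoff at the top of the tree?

56

C (P1): max(34, 71) = 71
D (P1): max(1, 2) = 2
B (P2): min(71, 2) = 2
F (P1): max(15, 97) = 97
G (P1): max(56, 29) = 56
E (P2): min(97, 56) = 56
Root (P1): max(2, 56) = 56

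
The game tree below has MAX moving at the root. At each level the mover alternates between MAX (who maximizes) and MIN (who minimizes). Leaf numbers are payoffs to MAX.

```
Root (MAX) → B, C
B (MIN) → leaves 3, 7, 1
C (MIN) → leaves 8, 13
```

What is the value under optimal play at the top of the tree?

B (MIN): min(3, 7, 1) = 1
C (MIN): min(8, 13) = 8
Root (MAX): max(1, 8) = 8

8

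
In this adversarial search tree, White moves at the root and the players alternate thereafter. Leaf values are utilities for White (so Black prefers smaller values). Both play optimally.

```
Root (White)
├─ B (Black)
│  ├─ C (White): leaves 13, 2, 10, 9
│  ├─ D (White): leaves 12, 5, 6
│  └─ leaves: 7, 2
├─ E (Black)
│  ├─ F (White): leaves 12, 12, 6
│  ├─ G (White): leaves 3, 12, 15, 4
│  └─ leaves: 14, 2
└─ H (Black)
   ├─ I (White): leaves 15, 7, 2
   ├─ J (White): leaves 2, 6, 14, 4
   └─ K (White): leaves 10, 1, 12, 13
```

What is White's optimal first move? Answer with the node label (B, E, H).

C (White): max(13, 2, 10, 9) = 13
D (White): max(12, 5, 6) = 12
B (Black): min(13, 12, 7, 2) = 2
F (White): max(12, 12, 6) = 12
G (White): max(3, 12, 15, 4) = 15
E (Black): min(12, 15, 14, 2) = 2
I (White): max(15, 7, 2) = 15
J (White): max(2, 6, 14, 4) = 14
K (White): max(10, 1, 12, 13) = 13
H (Black): min(15, 14, 13) = 13
Root (White): max(2, 2, 13) = 13
White picks the child with the highest value: H (value 13).

H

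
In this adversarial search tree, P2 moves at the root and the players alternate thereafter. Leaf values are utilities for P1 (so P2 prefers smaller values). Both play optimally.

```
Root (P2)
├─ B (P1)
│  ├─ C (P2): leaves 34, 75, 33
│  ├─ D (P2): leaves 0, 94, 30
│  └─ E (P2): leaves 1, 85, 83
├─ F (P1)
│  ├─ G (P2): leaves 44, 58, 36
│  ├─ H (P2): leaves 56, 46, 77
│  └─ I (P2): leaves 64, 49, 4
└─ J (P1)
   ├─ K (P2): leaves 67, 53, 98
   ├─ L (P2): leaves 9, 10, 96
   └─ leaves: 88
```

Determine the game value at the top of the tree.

33

C (P2): min(34, 75, 33) = 33
D (P2): min(0, 94, 30) = 0
E (P2): min(1, 85, 83) = 1
B (P1): max(33, 0, 1) = 33
G (P2): min(44, 58, 36) = 36
H (P2): min(56, 46, 77) = 46
I (P2): min(64, 49, 4) = 4
F (P1): max(36, 46, 4) = 46
K (P2): min(67, 53, 98) = 53
L (P2): min(9, 10, 96) = 9
J (P1): max(53, 9, 88) = 88
Root (P2): min(33, 46, 88) = 33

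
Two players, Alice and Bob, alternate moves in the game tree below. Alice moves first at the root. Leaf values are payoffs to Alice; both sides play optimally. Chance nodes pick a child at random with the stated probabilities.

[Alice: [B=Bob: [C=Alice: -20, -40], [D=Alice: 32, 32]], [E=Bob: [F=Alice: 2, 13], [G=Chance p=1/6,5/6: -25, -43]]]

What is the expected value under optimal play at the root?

-20

C (Alice): max(-20, -40) = -20
D (Alice): max(32, 32) = 32
B (Bob): min(-20, 32) = -20
F (Alice): max(2, 13) = 13
G (Chance): 1/6·-25 + 5/6·-43 = -40
E (Bob): min(13, -40) = -40
Root (Alice): max(-20, -40) = -20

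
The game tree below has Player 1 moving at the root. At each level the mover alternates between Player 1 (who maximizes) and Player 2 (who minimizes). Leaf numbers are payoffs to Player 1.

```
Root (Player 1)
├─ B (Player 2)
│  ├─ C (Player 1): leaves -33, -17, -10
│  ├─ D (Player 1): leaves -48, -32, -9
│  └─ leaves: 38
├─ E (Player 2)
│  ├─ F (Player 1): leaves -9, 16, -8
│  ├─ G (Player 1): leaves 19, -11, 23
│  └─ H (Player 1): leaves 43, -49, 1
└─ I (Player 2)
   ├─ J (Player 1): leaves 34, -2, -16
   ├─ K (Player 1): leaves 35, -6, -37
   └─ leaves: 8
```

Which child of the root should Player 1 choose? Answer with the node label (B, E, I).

C (Player 1): max(-33, -17, -10) = -10
D (Player 1): max(-48, -32, -9) = -9
B (Player 2): min(-10, -9, 38) = -10
F (Player 1): max(-9, 16, -8) = 16
G (Player 1): max(19, -11, 23) = 23
H (Player 1): max(43, -49, 1) = 43
E (Player 2): min(16, 23, 43) = 16
J (Player 1): max(34, -2, -16) = 34
K (Player 1): max(35, -6, -37) = 35
I (Player 2): min(34, 35, 8) = 8
Root (Player 1): max(-10, 16, 8) = 16
Player 1 picks the child with the highest value: E (value 16).

E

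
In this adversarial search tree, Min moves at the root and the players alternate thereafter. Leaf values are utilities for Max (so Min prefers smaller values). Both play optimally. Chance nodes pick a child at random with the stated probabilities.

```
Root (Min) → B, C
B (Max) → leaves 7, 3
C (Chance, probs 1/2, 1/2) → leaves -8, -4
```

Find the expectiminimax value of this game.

B (Max): max(7, 3) = 7
C (Chance): 1/2·-8 + 1/2·-4 = -6
Root (Min): min(7, -6) = -6

-6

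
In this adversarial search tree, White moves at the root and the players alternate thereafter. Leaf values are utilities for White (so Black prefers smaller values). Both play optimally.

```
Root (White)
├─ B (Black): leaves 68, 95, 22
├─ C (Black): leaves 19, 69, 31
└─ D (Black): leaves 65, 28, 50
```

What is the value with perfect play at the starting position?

28

B (Black): min(68, 95, 22) = 22
C (Black): min(19, 69, 31) = 19
D (Black): min(65, 28, 50) = 28
Root (White): max(22, 19, 28) = 28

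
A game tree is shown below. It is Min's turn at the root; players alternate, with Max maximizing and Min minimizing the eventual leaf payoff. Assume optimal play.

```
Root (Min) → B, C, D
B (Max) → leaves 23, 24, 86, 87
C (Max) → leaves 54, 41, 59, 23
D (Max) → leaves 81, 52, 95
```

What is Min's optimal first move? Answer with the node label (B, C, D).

C

B (Max): max(23, 24, 86, 87) = 87
C (Max): max(54, 41, 59, 23) = 59
D (Max): max(81, 52, 95) = 95
Root (Min): min(87, 59, 95) = 59
Min picks the child with the lowest value: C (value 59).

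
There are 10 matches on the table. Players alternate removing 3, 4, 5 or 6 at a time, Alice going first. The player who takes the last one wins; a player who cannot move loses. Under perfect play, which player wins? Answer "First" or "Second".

i:   0  1  2  3  4  5  6  7  8  9 10
     L  L  L  W  W  W  W  W  W  L  L
Position 10 is L, so the second player wins.

Second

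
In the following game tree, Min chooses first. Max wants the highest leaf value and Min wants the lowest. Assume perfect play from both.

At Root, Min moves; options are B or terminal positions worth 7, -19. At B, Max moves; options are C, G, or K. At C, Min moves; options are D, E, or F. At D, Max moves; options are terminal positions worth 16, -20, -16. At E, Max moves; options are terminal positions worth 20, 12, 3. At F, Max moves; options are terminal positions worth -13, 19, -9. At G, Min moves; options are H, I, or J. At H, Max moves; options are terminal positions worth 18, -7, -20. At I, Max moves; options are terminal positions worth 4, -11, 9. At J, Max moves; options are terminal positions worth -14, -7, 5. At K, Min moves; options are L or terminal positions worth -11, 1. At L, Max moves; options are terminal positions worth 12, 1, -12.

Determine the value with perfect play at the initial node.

-19

D (Max): max(16, -20, -16) = 16
E (Max): max(20, 12, 3) = 20
F (Max): max(-13, 19, -9) = 19
C (Min): min(16, 20, 19) = 16
H (Max): max(18, -7, -20) = 18
I (Max): max(4, -11, 9) = 9
J (Max): max(-14, -7, 5) = 5
G (Min): min(18, 9, 5) = 5
L (Max): max(12, 1, -12) = 12
K (Min): min(12, -11, 1) = -11
B (Max): max(16, 5, -11) = 16
Root (Min): min(16, 7, -19) = -19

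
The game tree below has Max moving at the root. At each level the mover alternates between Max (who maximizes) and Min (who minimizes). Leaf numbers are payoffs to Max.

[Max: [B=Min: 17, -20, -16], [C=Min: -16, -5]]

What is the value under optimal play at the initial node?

-16

B (Min): min(17, -20, -16) = -20
C (Min): min(-16, -5) = -16
Root (Max): max(-20, -16) = -16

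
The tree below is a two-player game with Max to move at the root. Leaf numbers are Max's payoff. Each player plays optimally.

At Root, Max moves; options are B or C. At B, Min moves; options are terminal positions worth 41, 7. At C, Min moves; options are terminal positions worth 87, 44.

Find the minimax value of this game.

44

B (Min): min(41, 7) = 7
C (Min): min(87, 44) = 44
Root (Max): max(7, 44) = 44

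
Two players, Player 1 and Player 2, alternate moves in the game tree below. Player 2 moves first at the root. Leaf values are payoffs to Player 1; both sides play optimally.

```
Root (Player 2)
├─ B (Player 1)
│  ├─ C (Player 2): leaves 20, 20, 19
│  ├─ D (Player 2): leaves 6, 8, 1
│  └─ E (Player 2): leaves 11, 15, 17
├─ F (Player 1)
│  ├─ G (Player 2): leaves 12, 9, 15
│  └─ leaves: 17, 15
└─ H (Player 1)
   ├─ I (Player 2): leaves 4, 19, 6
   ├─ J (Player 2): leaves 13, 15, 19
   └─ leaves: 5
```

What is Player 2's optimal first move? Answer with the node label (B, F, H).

C (Player 2): min(20, 20, 19) = 19
D (Player 2): min(6, 8, 1) = 1
E (Player 2): min(11, 15, 17) = 11
B (Player 1): max(19, 1, 11) = 19
G (Player 2): min(12, 9, 15) = 9
F (Player 1): max(9, 17, 15) = 17
I (Player 2): min(4, 19, 6) = 4
J (Player 2): min(13, 15, 19) = 13
H (Player 1): max(4, 13, 5) = 13
Root (Player 2): min(19, 17, 13) = 13
Player 2 picks the child with the lowest value: H (value 13).

H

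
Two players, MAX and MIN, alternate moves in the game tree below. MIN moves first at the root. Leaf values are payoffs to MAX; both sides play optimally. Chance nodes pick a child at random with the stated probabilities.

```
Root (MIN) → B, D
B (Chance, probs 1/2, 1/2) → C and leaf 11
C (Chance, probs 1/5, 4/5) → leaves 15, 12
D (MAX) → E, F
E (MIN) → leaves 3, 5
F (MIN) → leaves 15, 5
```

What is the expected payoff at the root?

5

C (Chance): 1/5·15 + 4/5·12 = 12.6
B (Chance): 1/2·12.6 + 1/2·11 = 11.8
E (MIN): min(3, 5) = 3
F (MIN): min(15, 5) = 5
D (MAX): max(3, 5) = 5
Root (MIN): min(11.8, 5) = 5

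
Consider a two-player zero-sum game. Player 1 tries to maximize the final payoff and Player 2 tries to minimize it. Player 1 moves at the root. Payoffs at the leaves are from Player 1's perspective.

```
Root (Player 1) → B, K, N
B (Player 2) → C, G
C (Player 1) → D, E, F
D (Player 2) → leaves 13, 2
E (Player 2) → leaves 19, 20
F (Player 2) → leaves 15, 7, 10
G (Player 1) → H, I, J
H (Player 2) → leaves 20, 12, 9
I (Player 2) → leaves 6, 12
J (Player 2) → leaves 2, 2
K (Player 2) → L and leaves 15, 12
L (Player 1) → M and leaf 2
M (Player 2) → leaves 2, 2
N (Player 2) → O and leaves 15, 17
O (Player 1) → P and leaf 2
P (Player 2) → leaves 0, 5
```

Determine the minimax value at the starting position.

9

D (Player 2): min(13, 2) = 2
E (Player 2): min(19, 20) = 19
F (Player 2): min(15, 7, 10) = 7
C (Player 1): max(2, 19, 7) = 19
H (Player 2): min(20, 12, 9) = 9
I (Player 2): min(6, 12) = 6
J (Player 2): min(2, 2) = 2
G (Player 1): max(9, 6, 2) = 9
B (Player 2): min(19, 9) = 9
M (Player 2): min(2, 2) = 2
L (Player 1): max(2, 2) = 2
K (Player 2): min(2, 15, 12) = 2
P (Player 2): min(0, 5) = 0
O (Player 1): max(0, 2) = 2
N (Player 2): min(2, 15, 17) = 2
Root (Player 1): max(9, 2, 2) = 9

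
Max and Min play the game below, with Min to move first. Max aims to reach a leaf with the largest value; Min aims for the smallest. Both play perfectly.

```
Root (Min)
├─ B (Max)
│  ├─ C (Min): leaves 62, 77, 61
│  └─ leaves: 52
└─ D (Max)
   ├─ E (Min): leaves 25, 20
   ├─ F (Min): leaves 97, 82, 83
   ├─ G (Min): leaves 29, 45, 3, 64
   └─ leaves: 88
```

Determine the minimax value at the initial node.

C (Min): min(62, 77, 61) = 61
B (Max): max(61, 52) = 61
E (Min): min(25, 20) = 20
F (Min): min(97, 82, 83) = 82
G (Min): min(29, 45, 3, 64) = 3
D (Max): max(20, 82, 3, 88) = 88
Root (Min): min(61, 88) = 61

61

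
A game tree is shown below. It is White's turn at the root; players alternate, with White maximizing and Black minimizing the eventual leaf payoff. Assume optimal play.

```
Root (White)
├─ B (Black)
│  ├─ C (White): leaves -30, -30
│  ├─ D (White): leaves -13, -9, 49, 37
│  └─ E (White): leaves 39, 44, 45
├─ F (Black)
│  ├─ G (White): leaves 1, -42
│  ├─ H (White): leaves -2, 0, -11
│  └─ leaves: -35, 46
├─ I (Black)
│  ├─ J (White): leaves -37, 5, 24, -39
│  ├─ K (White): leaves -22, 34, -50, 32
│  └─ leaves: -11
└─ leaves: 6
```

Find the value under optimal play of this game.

C (White): max(-30, -30) = -30
D (White): max(-13, -9, 49, 37) = 49
E (White): max(39, 44, 45) = 45
B (Black): min(-30, 49, 45) = -30
G (White): max(1, -42) = 1
H (White): max(-2, 0, -11) = 0
F (Black): min(1, 0, -35, 46) = -35
J (White): max(-37, 5, 24, -39) = 24
K (White): max(-22, 34, -50, 32) = 34
I (Black): min(24, 34, -11) = -11
Root (White): max(-30, -35, -11, 6) = 6

6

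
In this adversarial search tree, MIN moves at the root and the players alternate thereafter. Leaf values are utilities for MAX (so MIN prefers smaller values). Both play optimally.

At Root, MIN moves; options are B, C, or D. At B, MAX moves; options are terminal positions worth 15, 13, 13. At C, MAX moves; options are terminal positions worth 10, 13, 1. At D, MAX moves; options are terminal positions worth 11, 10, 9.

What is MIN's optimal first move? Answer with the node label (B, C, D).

B (MAX): max(15, 13, 13) = 15
C (MAX): max(10, 13, 1) = 13
D (MAX): max(11, 10, 9) = 11
Root (MIN): min(15, 13, 11) = 11
MIN picks the child with the lowest value: D (value 11).

D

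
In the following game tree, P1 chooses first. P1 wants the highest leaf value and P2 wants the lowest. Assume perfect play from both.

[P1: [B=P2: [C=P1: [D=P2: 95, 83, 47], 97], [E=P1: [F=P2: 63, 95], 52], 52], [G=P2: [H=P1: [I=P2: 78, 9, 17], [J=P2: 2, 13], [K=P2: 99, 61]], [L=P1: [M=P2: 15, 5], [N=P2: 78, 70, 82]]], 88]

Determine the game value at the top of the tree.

88

D (P2): min(95, 83, 47) = 47
C (P1): max(47, 97) = 97
F (P2): min(63, 95) = 63
E (P1): max(63, 52) = 63
B (P2): min(97, 63, 52) = 52
I (P2): min(78, 9, 17) = 9
J (P2): min(2, 13) = 2
K (P2): min(99, 61) = 61
H (P1): max(9, 2, 61) = 61
M (P2): min(15, 5) = 5
N (P2): min(78, 70, 82) = 70
L (P1): max(5, 70) = 70
G (P2): min(61, 70) = 61
Root (P1): max(52, 61, 88) = 88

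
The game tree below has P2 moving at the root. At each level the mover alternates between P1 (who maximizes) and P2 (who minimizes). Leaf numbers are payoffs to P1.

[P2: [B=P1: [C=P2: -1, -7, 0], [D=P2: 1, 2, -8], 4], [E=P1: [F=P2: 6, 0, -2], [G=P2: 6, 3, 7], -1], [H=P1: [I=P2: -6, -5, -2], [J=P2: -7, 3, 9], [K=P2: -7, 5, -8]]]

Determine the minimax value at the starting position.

C (P2): min(-1, -7, 0) = -7
D (P2): min(1, 2, -8) = -8
B (P1): max(-7, -8, 4) = 4
F (P2): min(6, 0, -2) = -2
G (P2): min(6, 3, 7) = 3
E (P1): max(-2, 3, -1) = 3
I (P2): min(-6, -5, -2) = -6
J (P2): min(-7, 3, 9) = -7
K (P2): min(-7, 5, -8) = -8
H (P1): max(-6, -7, -8) = -6
Root (P2): min(4, 3, -6) = -6

-6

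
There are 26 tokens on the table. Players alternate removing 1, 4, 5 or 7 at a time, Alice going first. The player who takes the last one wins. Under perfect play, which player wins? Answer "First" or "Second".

W/L table (W = player to move can force a win):
i:   0  1  2  3  4  5  6  7  8  9 10 11 12 13 14 15 16 17 18 19 20 21 22 23 24 25 26
     L  W  L  W  W  W  W  W  L  W  L  W  W  W  W  W  L  W  L  W  W  W  W  W  L  W  L
Position 26 is L, so the second player wins.

Second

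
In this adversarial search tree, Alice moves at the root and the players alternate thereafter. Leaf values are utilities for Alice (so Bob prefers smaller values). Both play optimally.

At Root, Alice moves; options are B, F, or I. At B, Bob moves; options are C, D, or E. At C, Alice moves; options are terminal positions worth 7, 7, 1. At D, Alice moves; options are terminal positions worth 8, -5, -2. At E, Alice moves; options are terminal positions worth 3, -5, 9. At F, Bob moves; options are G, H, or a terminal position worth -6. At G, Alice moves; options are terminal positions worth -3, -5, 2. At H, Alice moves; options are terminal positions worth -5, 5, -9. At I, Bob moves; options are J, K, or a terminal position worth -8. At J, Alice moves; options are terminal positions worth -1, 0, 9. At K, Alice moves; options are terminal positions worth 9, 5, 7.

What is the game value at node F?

G: max(-3, -5, 2) = 2
H: max(-5, 5, -9) = 5
F: min(2, 5, -6) = -6

-6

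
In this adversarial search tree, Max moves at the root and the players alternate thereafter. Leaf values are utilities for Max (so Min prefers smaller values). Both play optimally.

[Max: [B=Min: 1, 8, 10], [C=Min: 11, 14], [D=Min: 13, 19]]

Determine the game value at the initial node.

B (Min): min(1, 8, 10) = 1
C (Min): min(11, 14) = 11
D (Min): min(13, 19) = 13
Root (Max): max(1, 11, 13) = 13

13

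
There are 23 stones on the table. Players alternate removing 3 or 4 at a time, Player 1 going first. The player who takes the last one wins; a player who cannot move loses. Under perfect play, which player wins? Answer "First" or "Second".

Compute winning (W) and losing (L) positions by backward induction:
i:   0  1  2  3  4  5  6  7  8  9 10 11 12 13 14 15 16 17 18 19 20 21 22 23
     L  L  L  W  W  W  W  L  L  L  W  W  W  W  L  L  L  W  W  W  W  L  L  L
Position 23 is L, so the second player wins.

Second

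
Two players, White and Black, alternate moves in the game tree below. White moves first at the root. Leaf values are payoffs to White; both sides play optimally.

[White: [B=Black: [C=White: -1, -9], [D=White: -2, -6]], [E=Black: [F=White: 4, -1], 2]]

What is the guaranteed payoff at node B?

C: max(-1, -9) = -1
D: max(-2, -6) = -2
B: min(-1, -2) = -2

-2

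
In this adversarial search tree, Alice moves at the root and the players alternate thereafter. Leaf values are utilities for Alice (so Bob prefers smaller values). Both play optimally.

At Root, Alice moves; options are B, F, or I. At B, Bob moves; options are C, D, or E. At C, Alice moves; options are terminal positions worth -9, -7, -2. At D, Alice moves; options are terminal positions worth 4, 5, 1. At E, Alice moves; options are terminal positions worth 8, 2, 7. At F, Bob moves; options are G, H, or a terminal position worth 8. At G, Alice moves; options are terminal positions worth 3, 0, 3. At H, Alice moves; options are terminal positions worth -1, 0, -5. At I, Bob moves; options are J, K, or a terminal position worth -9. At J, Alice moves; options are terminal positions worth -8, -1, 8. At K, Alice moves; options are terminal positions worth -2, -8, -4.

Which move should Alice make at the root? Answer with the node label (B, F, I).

C (Alice): max(-9, -7, -2) = -2
D (Alice): max(4, 5, 1) = 5
E (Alice): max(8, 2, 7) = 8
B (Bob): min(-2, 5, 8) = -2
G (Alice): max(3, 0, 3) = 3
H (Alice): max(-1, 0, -5) = 0
F (Bob): min(3, 0, 8) = 0
J (Alice): max(-8, -1, 8) = 8
K (Alice): max(-2, -8, -4) = -2
I (Bob): min(8, -2, -9) = -9
Root (Alice): max(-2, 0, -9) = 0
Alice picks the child with the highest value: F (value 0).

F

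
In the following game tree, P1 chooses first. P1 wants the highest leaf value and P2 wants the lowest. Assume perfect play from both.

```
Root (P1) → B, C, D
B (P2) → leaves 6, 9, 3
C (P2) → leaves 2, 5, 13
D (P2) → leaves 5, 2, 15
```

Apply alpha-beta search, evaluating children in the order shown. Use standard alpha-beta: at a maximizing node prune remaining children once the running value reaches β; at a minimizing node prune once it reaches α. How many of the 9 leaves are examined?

6

B [α=-∞,β=+∞]: v=3
C [α=3,β=+∞]: v=2 after child 1 ≤ α → α-cutoff, skip 2
D [α=3,β=+∞]: v=2 after child 2 ≤ α → α-cutoff, skip 1
Root [α=-∞,β=+∞]: v=3
Leaves evaluated: 6 of 9.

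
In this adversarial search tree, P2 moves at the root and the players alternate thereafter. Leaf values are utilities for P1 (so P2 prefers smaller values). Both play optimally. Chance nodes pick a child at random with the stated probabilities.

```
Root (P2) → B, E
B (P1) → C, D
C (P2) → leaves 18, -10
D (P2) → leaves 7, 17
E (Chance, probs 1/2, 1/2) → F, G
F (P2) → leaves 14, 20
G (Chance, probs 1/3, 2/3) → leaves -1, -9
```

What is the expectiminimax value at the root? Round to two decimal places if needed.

C (P2): min(18, -10) = -10
D (P2): min(7, 17) = 7
B (P1): max(-10, 7) = 7
F (P2): min(14, 20) = 14
G (Chance): 1/3·-1 + 2/3·-9 = -6.33
E (Chance): 1/2·14 + 1/2·-6.33 = 3.83
Root (P2): min(7, 3.83) = 3.83

3.83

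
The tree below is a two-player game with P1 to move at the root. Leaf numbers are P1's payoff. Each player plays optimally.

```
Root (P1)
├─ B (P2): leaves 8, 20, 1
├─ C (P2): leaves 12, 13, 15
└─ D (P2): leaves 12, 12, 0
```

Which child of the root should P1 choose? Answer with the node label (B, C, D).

B (P2): min(8, 20, 1) = 1
C (P2): min(12, 13, 15) = 12
D (P2): min(12, 12, 0) = 0
Root (P1): max(1, 12, 0) = 12
P1 picks the child with the highest value: C (value 12).

C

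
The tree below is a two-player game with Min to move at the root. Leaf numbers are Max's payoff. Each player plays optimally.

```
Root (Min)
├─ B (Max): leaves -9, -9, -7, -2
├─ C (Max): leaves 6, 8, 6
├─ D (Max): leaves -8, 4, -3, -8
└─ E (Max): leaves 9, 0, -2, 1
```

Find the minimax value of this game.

B (Max): max(-9, -9, -7, -2) = -2
C (Max): max(6, 8, 6) = 8
D (Max): max(-8, 4, -3, -8) = 4
E (Max): max(9, 0, -2, 1) = 9
Root (Min): min(-2, 8, 4, 9) = -2

-2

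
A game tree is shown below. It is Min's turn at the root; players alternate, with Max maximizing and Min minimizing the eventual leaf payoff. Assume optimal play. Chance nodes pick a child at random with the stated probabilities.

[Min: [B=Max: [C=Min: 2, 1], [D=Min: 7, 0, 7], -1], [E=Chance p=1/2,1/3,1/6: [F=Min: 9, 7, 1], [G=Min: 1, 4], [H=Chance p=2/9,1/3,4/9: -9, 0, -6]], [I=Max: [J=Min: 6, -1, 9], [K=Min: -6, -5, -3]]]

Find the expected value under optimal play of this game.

-1

C (Min): min(2, 1) = 1
D (Min): min(7, 0, 7) = 0
B (Max): max(1, 0, -1) = 1
F (Min): min(9, 7, 1) = 1
G (Min): min(1, 4) = 1
H (Chance): 2/9·-9 + 1/3·0 + 4/9·-6 = -4.67
E (Chance): 1/2·1 + 1/3·1 + 1/6·-4.67 = 0.06
J (Min): min(6, -1, 9) = -1
K (Min): min(-6, -5, -3) = -6
I (Max): max(-1, -6) = -1
Root (Min): min(1, 0.06, -1) = -1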